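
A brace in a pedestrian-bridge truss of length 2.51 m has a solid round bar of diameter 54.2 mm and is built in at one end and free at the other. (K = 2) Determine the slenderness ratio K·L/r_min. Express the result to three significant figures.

For a solid circle r = d/4 = 54.2/4 = 13.55 mm
L_e = K·L = 2 × 2.51 m = 5.020 m = 5020.0 mm
λ = L_e / r_min = 5020.0 / 13.55 = 370

λ ≈ 370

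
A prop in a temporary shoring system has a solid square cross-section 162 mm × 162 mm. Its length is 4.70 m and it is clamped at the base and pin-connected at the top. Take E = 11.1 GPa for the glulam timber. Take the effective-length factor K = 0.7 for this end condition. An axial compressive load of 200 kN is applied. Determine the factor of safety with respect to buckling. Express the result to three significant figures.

I = a⁴/12 = 162⁴/12 = 5.740×10^7 mm⁴
I = 5.740×10^7 mm⁴ = 5.740×10^-5 m⁴
Effective length L_e = K·L = 0.7 × 4.70 = 3.290 m
P_cr = π²EI / L_e² = π² × 11.1×10⁹ × 5.740×10^-5 / 3.290² = 5.809×10^5 N
Factor of safety n = P_cr / P = 580.91 / 200 = 2.90

n ≈ 2.90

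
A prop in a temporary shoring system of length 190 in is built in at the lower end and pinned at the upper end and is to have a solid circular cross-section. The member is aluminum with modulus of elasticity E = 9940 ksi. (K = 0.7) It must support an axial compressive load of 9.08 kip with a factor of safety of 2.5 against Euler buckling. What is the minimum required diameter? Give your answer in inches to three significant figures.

Required P_cr = n·P = 2.5 × 9.08 = 22.70 kip
L_e = K·L = 0.7 × 190 = 133.0 in
Required I = P_cr·L_e²/(π²E) = 2.270×10^4 × 133.0² / (π² × 9.94×10^6) = 4.093 in⁴
Solid circle: I = πd⁴/64  ⇒  d = (64I/π)^(1/4) = (64×4.093/π)^(1/4) = 3.02 in

d ≈ 3.02 in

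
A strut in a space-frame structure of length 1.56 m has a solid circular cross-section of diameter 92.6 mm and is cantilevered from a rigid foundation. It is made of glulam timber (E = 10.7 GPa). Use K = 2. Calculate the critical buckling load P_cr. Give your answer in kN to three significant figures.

I = πd⁴/64 = π×92.6⁴/64 = 3.609×10^6 mm⁴
I = 3.609×10^6 mm⁴ = 3.609×10^-6 m⁴
Effective length L_e = K·L = 2 × 1.56 = 3.120 m
P_cr = π²EI / L_e² = π² × 10.7×10⁹ × 3.609×10^-6 / 3.120² = 3.916×10^4 N

P_cr ≈ 39.2 kN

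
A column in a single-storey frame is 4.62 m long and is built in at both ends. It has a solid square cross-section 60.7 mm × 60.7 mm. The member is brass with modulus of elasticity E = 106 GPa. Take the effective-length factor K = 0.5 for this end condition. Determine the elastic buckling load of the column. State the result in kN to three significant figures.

P_cr ≈ 222 kN

I = a⁴/12 = 60.7⁴/12 = 1.131×10^6 mm⁴
I = 1.131×10^6 mm⁴ = 1.131×10^-6 m⁴
Effective length L_e = K·L = 0.5 × 4.62 = 2.310 m
P_cr = π²EI / L_e² = π² × 106×10⁹ × 1.131×10^-6 / 2.310² = 2.218×10^5 N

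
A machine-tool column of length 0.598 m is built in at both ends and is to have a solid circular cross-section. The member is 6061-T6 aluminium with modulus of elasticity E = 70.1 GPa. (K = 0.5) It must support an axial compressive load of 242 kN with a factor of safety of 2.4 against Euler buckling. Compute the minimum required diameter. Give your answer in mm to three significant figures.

Required P_cr = n·P = 2.4 × 242 = 580.8 kN
L_e = K·L = 0.5 × 0.598 = 0.2990 m
Required I = P_cr·L_e²/(π²E) = 5.808×10^5 × 0.2990² / (π² × 7.01×10^10) = 7.505×10^-8 m⁴
I_req = 7.505×10^4 mm⁴
Solid circle: I = πd⁴/64  ⇒  d = (64I/π)^(1/4) = (64×7.505×10^4/π)^(1/4) = 35.2 mm

d ≈ 35.2 mm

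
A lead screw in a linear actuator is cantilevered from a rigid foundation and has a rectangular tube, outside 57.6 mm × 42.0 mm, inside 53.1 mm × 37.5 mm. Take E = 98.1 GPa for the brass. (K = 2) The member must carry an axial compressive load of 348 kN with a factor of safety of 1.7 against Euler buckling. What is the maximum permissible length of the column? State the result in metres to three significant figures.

L_max ≈ 0.224 m

Weak-axis I_min = (h_o·b_o³ − h_i·b_i³)/12 with b_o = 42.0, b_i = 37.50 mm (shorter outer/inner sides).
I_min = (57.6×42.0³ − 53.10×37.50³)/12 = 1.223×10^5 mm⁴
I = 1.223×10^-7 m⁴
Required critical load P_cr = n·P = 1.7 × 348 = 591.6 kN = 5.916×10^5 N
From P_cr = π²EI/(K·L)²:  L = (1/K)·√(π²EI/P_cr) = (1/2)·√(π²×9.81×10^10×1.223×10^-7/5.916×10^5)
L = 0.224 m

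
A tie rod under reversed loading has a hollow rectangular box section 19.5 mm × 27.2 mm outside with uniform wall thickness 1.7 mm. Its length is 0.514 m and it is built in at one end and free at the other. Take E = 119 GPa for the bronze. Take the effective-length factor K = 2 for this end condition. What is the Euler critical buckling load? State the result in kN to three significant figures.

P_cr ≈ 9.48 kN

Inner dimensions: h_i = 27.2 − 2×1.7 = 23.80 mm, b_i = 19.5 − 2×1.7 = 16.10 mm
Weak-axis I_min = (h_o·b_o³ − h_i·b_i³)/12 with b_o = 19.5, b_i = 16.10 mm (shorter outer/inner sides).
I_min = (27.2×19.5³ − 23.80×16.10³)/12 = 8.530×10^3 mm⁴
I = 8.530×10^3 mm⁴ = 8.530×10^-9 m⁴
Effective length L_e = K·L = 2 × 0.514 = 1.028 m
P_cr = π²EI / L_e² = π² × 119×10⁹ × 8.530×10^-9 / 1.028² = 9.480×10^3 N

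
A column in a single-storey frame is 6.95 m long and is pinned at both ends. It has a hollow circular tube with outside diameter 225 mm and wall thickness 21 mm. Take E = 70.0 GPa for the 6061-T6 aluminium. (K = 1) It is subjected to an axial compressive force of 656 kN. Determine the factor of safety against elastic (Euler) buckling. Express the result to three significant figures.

Inner diameter d_i = 225 − 2×21 = 183.0 mm
I = π(d_o⁴ − d_i⁴)/64 = π(225⁴ − 183.0⁴)/64 = 7.075×10^7 mm⁴
I = 7.075×10^7 mm⁴ = 7.075×10^-5 m⁴
Effective length L_e = K·L = 1 × 6.95 = 6.950 m
P_cr = π²EI / L_e² = π² × 70.0×10⁹ × 7.075×10^-5 / 6.950² = 1.012×10^6 N
Factor of safety n = P_cr / P = 1012.0 / 656 = 1.54

n ≈ 1.54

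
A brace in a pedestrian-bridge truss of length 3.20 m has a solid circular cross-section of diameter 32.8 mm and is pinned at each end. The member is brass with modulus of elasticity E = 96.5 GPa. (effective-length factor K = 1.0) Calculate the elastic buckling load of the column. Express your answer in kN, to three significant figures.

P_cr ≈ 5.28 kN

I = πd⁴/64 = π×32.8⁴/64 = 5.682×10^4 mm⁴
I = 5.682×10^4 mm⁴ = 5.682×10^-8 m⁴
Effective length L_e = K·L = 1 × 3.20 = 3.200 m
P_cr = π²EI / L_e² = π² × 96.5×10⁹ × 5.682×10^-8 / 3.200² = 5.284×10^3 N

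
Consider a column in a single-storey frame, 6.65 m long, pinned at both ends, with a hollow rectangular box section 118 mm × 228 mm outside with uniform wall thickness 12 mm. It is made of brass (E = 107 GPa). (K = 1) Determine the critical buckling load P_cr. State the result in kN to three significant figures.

Inner dimensions: h_i = 228 − 2×12 = 204.0 mm, b_i = 118 − 2×12 = 94.00 mm
Weak-axis I_min = (h_o·b_o³ − h_i·b_i³)/12 with b_o = 118, b_i = 94.00 mm (shorter outer/inner sides).
I_min = (228×118³ − 204.0×94.00³)/12 = 1.710×10^7 mm⁴
I = 1.710×10^7 mm⁴ = 1.710×10^-5 m⁴
Effective length L_e = K·L = 1 × 6.65 = 6.650 m
P_cr = π²EI / L_e² = π² × 107×10⁹ × 1.710×10^-5 / 6.650² = 4.083×10^5 N

P_cr ≈ 408 kN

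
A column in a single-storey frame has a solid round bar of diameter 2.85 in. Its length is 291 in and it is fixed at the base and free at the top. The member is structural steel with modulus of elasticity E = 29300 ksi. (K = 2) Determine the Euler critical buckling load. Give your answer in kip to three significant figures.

I = πd⁴/64 = π×2.85⁴/64 = 3.239 in⁴
Effective length L_e = K·L = 2 × 291 = 582.0 in
P_cr = π²EI / L_e² = π² × 29300×10³ × 3.239 / 582.0² = 2.765×10^3 lb

P_cr ≈ 2.76 kip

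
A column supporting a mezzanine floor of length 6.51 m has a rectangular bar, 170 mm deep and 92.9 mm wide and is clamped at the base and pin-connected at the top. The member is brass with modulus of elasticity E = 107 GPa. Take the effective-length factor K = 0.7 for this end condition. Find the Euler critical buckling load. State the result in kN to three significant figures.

P_cr ≈ 578 kN

Buckling occurs about the weak axis: I_min = h·b³/12 with b = 92.9 mm (the shorter side).
I_min = 170×92.9³/12 = 1.136×10^7 mm⁴
I = 1.136×10^7 mm⁴ = 1.136×10^-5 m⁴
Effective length L_e = K·L = 0.7 × 6.51 = 4.557 m
P_cr = π²EI / L_e² = π² × 107×10⁹ × 1.136×10^-5 / 4.557² = 5.776×10^5 N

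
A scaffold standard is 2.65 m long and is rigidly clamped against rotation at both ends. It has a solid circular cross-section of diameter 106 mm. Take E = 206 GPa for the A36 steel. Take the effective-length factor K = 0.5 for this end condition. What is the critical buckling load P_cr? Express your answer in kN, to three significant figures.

P_cr ≈ 7180 kN

I = πd⁴/64 = π×106⁴/64 = 6.197×10^6 mm⁴
I = 6.197×10^6 mm⁴ = 6.197×10^-6 m⁴
Effective length L_e = K·L = 0.5 × 2.65 = 1.325 m
P_cr = π²EI / L_e² = π² × 206×10⁹ × 6.197×10^-6 / 1.325² = 7.177×10^6 N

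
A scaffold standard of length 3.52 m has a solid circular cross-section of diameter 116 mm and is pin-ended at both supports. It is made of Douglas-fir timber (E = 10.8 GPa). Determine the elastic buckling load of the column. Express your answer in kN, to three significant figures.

I = πd⁴/64 = π×116⁴/64 = 8.888×10^6 mm⁴
I = 8.888×10^6 mm⁴ = 8.888×10^-6 m⁴
Effective length L_e = K·L = 1 × 3.52 = 3.520 m
P_cr = π²EI / L_e² = π² × 10.8×10⁹ × 8.888×10^-6 / 3.520² = 7.646×10^4 N

P_cr ≈ 76.5 kN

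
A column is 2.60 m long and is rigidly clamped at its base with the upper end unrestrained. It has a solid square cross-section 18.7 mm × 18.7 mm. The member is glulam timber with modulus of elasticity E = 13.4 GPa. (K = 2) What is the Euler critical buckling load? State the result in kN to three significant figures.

P_cr ≈ 0.0498 kN

I = a⁴/12 = 18.7⁴/12 = 1.019×10^4 mm⁴
I = 1.019×10^4 mm⁴ = 1.019×10^-8 m⁴
Effective length L_e = K·L = 2 × 2.60 = 5.200 m
P_cr = π²EI / L_e² = π² × 13.4×10⁹ × 1.019×10^-8 / 5.200² = 49.84 N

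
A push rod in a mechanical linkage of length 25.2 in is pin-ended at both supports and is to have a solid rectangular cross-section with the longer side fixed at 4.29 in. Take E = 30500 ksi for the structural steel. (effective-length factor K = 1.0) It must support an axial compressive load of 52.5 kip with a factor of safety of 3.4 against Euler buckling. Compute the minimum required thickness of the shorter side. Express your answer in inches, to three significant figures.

Required P_cr = n·P = 3.4 × 52.5 = 178.5 kip
L_e = K·L = 1 × 25.2 = 25.20 in
Required I = P_cr·L_e²/(π²E) = 1.785×10^5 × 25.20² / (π² × 3.05×10^7) = 0.3766 in⁴
Rectangle, weak axis: I_min = h·b³/12 with h = 4.29 in fixed  ⇒  b = (12I/h)^(1/3) = 1.02 in

b ≈ 1.02 in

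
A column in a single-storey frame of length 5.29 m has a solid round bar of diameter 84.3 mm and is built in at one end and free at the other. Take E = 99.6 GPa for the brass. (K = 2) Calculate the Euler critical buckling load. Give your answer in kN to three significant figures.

P_cr ≈ 21.8 kN

I = πd⁴/64 = π×84.3⁴/64 = 2.479×10^6 mm⁴
I = 2.479×10^6 mm⁴ = 2.479×10^-6 m⁴
Effective length L_e = K·L = 2 × 5.29 = 10.58 m
P_cr = π²EI / L_e² = π² × 99.6×10⁹ × 2.479×10^-6 / 10.58² = 2.177×10^4 N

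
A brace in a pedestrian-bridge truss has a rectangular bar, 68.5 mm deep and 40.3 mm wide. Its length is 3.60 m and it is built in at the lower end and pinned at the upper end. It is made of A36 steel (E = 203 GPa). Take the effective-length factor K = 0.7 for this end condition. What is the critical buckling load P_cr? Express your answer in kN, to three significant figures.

P_cr ≈ 118 kN

Buckling occurs about the weak axis: I_min = h·b³/12 with b = 40.3 mm (the shorter side).
I_min = 68.5×40.3³/12 = 3.736×10^5 mm⁴
I = 3.736×10^5 mm⁴ = 3.736×10^-7 m⁴
Effective length L_e = K·L = 0.7 × 3.60 = 2.520 m
P_cr = π²EI / L_e² = π² × 203×10⁹ × 3.736×10^-7 / 2.520² = 1.179×10^5 N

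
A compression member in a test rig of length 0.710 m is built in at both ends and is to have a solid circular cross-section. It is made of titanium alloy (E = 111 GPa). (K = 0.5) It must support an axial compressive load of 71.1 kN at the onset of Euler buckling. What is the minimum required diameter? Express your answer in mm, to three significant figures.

d ≈ 20.2 mm

L_e = K·L = 0.5 × 0.710 = 0.3550 m
Required I = P_cr·L_e²/(π²E) = 7.110×10^4 × 0.3550² / (π² × 1.11×10^11) = 8.179×10^-9 m⁴
I_req = 8.179×10^3 mm⁴
Solid circle: I = πd⁴/64  ⇒  d = (64I/π)^(1/4) = (64×8.179×10^3/π)^(1/4) = 20.2 mm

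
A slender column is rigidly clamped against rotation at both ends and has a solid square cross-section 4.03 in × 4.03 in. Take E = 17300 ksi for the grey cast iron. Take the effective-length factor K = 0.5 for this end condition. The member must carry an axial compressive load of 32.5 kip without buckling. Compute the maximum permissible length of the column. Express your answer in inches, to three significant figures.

I = a⁴/12 = 4.03⁴/12 = 21.98 in⁴
At the buckling limit P_cr = P = 3.250×10^4 lb
From P_cr = π²EI/(K·L)²:  L = (1/K)·√(π²EI/P_cr) = (1/0.5)·√(π²×1.73×10^7×21.98/3.250×10^4)
L = 680 in

L_max ≈ 680 in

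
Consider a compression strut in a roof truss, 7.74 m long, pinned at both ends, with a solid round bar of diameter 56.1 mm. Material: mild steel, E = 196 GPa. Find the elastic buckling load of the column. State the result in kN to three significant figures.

I = πd⁴/64 = π×56.1⁴/64 = 4.862×10^5 mm⁴
I = 4.862×10^5 mm⁴ = 4.862×10^-7 m⁴
Effective length L_e = K·L = 1 × 7.74 = 7.740 m
P_cr = π²EI / L_e² = π² × 196×10⁹ × 4.862×10^-7 / 7.740² = 1.570×10^4 N

P_cr ≈ 15.7 kN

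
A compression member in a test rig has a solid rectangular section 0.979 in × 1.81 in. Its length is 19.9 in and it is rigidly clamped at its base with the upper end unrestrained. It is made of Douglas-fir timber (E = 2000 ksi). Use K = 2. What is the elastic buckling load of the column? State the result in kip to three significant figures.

Buckling occurs about the weak axis: I_min = h·b³/12 with b = 0.979 in (the shorter side).
I_min = 1.81×0.979³/12 = 0.1415 in⁴
Effective length L_e = K·L = 2 × 19.9 = 39.80 in
P_cr = π²EI / L_e² = π² × 2000×10³ × 0.1415 / 39.80² = 1.764×10^3 lb

P_cr ≈ 1.76 kip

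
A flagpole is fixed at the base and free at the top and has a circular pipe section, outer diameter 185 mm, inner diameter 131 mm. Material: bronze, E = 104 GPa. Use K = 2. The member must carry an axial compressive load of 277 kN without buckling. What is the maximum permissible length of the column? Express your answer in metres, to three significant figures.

L_max ≈ 6.31 m

d_o = 185 mm, d_i = 131 mm
I = π(d_o⁴ − d_i⁴)/64 = π(185⁴ − 131.0⁴)/64 = 4.304×10^7 mm⁴
I = 4.304×10^-5 m⁴
At the buckling limit P_cr = P = 2.770×10^5 N
From P_cr = π²EI/(K·L)²:  L = (1/K)·√(π²EI/P_cr) = (1/2)·√(π²×1.04×10^11×4.304×10^-5/2.770×10^5)
L = 6.31 m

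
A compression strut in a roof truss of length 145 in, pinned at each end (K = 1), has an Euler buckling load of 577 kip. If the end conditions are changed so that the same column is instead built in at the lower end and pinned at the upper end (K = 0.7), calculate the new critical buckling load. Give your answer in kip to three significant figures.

P_cr ≈ 1180 kip

P_cr ∝ 1/K², so P_cr,new = P_cr,old × (K_old/K_new)² = 577 × (1/0.7)²
= 577 × 2.041 = 1180 kip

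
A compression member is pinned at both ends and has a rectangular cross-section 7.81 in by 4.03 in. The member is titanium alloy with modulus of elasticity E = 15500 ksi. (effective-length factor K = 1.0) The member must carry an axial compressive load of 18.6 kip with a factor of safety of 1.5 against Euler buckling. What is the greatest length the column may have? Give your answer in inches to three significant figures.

Buckling occurs about the weak axis: I_min = h·b³/12 with b = 4.03 in (the shorter side).
I_min = 7.81×4.03³/12 = 42.60 in⁴
Required critical load P_cr = n·P = 1.5 × 18.6 = 27.90 kip = 2.790×10^4 lb
From P_cr = π²EI/(K·L)²:  L = (1/K)·√(π²EI/P_cr) = (1/1)·√(π²×1.55×10^7×42.60/2.790×10^4)
L = 483 in

L_max ≈ 483 in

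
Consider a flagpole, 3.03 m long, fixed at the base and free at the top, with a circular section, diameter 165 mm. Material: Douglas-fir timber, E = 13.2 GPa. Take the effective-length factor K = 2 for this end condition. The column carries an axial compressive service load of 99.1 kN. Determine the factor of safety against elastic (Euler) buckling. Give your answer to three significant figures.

I = πd⁴/64 = π×165⁴/64 = 3.638×10^7 mm⁴
I = 3.638×10^7 mm⁴ = 3.638×10^-5 m⁴
Effective length L_e = K·L = 2 × 3.03 = 6.060 m
P_cr = π²EI / L_e² = π² × 13.2×10⁹ × 3.638×10^-5 / 6.060² = 1.291×10^5 N
Factor of safety n = P_cr / P = 129.07 / 99.1 = 1.30

n ≈ 1.30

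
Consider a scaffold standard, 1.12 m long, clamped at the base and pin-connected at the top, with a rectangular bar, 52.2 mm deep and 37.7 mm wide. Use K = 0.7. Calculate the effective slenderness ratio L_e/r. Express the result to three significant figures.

Buckling occurs about the weak axis: I_min = h·b³/12 with b = 37.7 mm (the shorter side).
I_min = 52.2×37.7³/12 = 2.331×10^5 mm⁴
A = 1.968×10^3 mm²;  r_min = √(I/A) = √(2.331×10^5/1.968×10^3) = 10.88 mm
L_e = K·L = 0.7 × 1.12 m = 0.7840 m = 784.00 mm
λ = L_e / r_min = 784.00 / 10.88 = 72.0

λ ≈ 72.0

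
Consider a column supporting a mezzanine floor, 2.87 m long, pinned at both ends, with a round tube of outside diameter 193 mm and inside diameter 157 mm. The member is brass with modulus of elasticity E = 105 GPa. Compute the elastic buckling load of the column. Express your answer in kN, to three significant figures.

P_cr ≈ 4820 kN

d_o = 193 mm, d_i = 157 mm
I = π(d_o⁴ − d_i⁴)/64 = π(193⁴ − 157.0⁴)/64 = 3.828×10^7 mm⁴
I = 3.828×10^7 mm⁴ = 3.828×10^-5 m⁴
Effective length L_e = K·L = 1 × 2.87 = 2.870 m
P_cr = π²EI / L_e² = π² × 105×10⁹ × 3.828×10^-5 / 2.870² = 4.817×10^6 N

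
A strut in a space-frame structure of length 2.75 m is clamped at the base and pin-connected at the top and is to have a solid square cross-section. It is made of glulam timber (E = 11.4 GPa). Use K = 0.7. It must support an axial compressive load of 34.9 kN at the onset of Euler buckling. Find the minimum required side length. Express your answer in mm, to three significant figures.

L_e = K·L = 0.7 × 2.75 = 1.925 m
Required I = P_cr·L_e²/(π²E) = 3.490×10^4 × 1.925² / (π² × 1.14×10^10) = 1.149×10^-6 m⁴
I_req = 1.149×10^6 mm⁴
Solid square: I = a⁴/12  ⇒  a = (12I)^(1/4) = (12×1.149×10^6)^(1/4) = 60.9 mm

a ≈ 60.9 mm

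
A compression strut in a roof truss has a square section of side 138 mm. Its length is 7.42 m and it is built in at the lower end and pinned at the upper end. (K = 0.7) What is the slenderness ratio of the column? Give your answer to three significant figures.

For a square r = a/√12 = 138/√12 = 39.84 mm
L_e = K·L = 0.7 × 7.42 m = 5.194 m = 5194.0 mm
λ = L_e / r_min = 5194.0 / 39.84 = 130

λ ≈ 130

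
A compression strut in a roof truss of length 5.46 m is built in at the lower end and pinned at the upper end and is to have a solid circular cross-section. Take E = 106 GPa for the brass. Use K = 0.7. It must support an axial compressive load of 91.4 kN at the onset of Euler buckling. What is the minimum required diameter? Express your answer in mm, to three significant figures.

L_e = K·L = 0.7 × 5.46 = 3.822 m
Required I = P_cr·L_e²/(π²E) = 9.140×10^4 × 3.822² / (π² × 1.06×10^11) = 1.276×10^-6 m⁴
I_req = 1.276×10^6 mm⁴
Solid circle: I = πd⁴/64  ⇒  d = (64I/π)^(1/4) = (64×1.276×10^6/π)^(1/4) = 71.4 mm

d ≈ 71.4 mm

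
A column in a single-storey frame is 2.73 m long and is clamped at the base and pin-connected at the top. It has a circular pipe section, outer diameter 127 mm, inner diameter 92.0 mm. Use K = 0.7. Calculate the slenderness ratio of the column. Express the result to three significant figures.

d_o = 127 mm, d_i = 92.0 mm
I = π(d_o⁴ − d_i⁴)/64 = π(127⁴ − 92.00⁴)/64 = 9.253×10^6 mm⁴
A = 6.020×10^3 mm²;  r_min = √(I/A) = √(9.253×10^6/6.020×10^3) = 39.21 mm
L_e = K·L = 0.7 × 2.73 m = 1.911 m = 1911.0 mm
λ = L_e / r_min = 1911.0 / 39.21 = 48.7

λ ≈ 48.7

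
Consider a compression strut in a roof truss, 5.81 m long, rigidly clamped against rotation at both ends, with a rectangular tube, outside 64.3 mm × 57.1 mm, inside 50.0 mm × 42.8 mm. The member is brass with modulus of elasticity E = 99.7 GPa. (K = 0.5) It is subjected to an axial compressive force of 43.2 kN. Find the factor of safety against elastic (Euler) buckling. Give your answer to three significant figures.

n ≈ 1.81

Weak-axis I_min = (h_o·b_o³ − h_i·b_i³)/12 with b_o = 57.1, b_i = 42.80 mm (shorter outer/inner sides).
I_min = (64.3×57.1³ − 50.00×42.80³)/12 = 6.709×10^5 mm⁴
I = 6.709×10^5 mm⁴ = 6.709×10^-7 m⁴
Effective length L_e = K·L = 0.5 × 5.81 = 2.905 m
P_cr = π²EI / L_e² = π² × 99.7×10⁹ × 6.709×10^-7 / 2.905² = 7.823×10^4 N
Factor of safety n = P_cr / P = 78.225 / 43.2 = 1.81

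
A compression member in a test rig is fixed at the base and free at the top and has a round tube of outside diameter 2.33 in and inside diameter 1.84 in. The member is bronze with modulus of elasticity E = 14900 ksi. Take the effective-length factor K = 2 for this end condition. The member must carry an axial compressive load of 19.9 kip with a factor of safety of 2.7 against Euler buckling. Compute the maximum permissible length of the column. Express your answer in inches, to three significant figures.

d_o = 2.33 in, d_i = 1.84 in
I = π(d_o⁴ − d_i⁴)/64 = π(2.33⁴ − 1.840⁴)/64 = 0.8841 in⁴
Required critical load P_cr = n·P = 2.7 × 19.9 = 53.73 kip = 5.373×10^4 lb
From P_cr = π²EI/(K·L)²:  L = (1/K)·√(π²EI/P_cr) = (1/2)·√(π²×1.49×10^7×0.8841/5.373×10^4)
L = 24.6 in

L_max ≈ 24.6 in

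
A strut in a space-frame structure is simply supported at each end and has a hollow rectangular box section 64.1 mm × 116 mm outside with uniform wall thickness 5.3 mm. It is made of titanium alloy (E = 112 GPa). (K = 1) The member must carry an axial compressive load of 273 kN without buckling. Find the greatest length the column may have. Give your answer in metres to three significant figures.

Inner dimensions: h_i = 116 − 2×5.3 = 105.4 mm, b_i = 64.1 − 2×5.3 = 53.50 mm
Weak-axis I_min = (h_o·b_o³ − h_i·b_i³)/12 with b_o = 64.1, b_i = 53.50 mm (shorter outer/inner sides).
I_min = (116×64.1³ − 105.4×53.50³)/12 = 1.201×10^6 mm⁴
I = 1.201×10^-6 m⁴
At the buckling limit P_cr = P = 2.730×10^5 N
From P_cr = π²EI/(K·L)²:  L = (1/K)·√(π²EI/P_cr) = (1/1)·√(π²×1.12×10^11×1.201×10^-6/2.730×10^5)
L = 2.21 m

L_max ≈ 2.21 m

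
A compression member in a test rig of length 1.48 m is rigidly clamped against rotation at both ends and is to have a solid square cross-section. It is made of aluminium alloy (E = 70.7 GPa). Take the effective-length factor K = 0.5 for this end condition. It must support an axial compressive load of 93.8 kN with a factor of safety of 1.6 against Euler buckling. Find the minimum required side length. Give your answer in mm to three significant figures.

a ≈ 34.5 mm

Required P_cr = n·P = 1.6 × 93.8 = 150.1 kN
L_e = K·L = 0.5 × 1.48 = 0.7400 m
Required I = P_cr·L_e²/(π²E) = 1.501×10^5 × 0.7400² / (π² × 7.07×10^10) = 1.178×10^-7 m⁴
I_req = 1.178×10^5 mm⁴
Solid square: I = a⁴/12  ⇒  a = (12I)^(1/4) = (12×1.178×10^5)^(1/4) = 34.5 mm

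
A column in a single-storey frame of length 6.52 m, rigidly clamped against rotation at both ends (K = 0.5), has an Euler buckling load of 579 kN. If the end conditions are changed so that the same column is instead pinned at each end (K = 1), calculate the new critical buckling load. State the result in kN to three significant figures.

P_cr ∝ 1/K², so P_cr,new = P_cr,old × (K_old/K_new)² = 579 × (0.5/1)²
= 579 × 0.2500 = 145 kN

P_cr ≈ 145 kN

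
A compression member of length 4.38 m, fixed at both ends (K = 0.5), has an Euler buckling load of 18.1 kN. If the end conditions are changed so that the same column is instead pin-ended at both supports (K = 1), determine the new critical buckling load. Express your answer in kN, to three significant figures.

P_cr ∝ 1/K², so P_cr,new = P_cr,old × (K_old/K_new)² = 18.1 × (0.5/1)²
= 18.1 × 0.2500 = 4.53 kN

P_cr ≈ 4.53 kN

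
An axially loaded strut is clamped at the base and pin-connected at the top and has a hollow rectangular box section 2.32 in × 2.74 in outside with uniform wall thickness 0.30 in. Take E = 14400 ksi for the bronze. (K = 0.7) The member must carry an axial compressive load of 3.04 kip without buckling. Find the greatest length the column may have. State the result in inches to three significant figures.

Inner dimensions: h_i = 2.74 − 2×0.30 = 2.140 in, b_i = 2.32 − 2×0.30 = 1.720 in
Weak-axis I_min = (h_o·b_o³ − h_i·b_i³)/12 with b_o = 2.32, b_i = 1.720 in (shorter outer/inner sides).
I_min = (2.74×2.32³ − 2.140×1.720³)/12 = 1.944 in⁴
At the buckling limit P_cr = P = 3.040×10^3 lb
From P_cr = π²EI/(K·L)²:  L = (1/K)·√(π²EI/P_cr) = (1/0.7)·√(π²×1.44×10^7×1.944/3.040×10^3)
L = 431 in

L_max ≈ 431 in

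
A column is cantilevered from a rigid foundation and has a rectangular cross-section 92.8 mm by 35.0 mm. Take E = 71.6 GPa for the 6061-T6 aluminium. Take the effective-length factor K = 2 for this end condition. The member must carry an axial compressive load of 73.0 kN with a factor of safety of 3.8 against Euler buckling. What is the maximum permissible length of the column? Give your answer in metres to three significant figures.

Buckling occurs about the weak axis: I_min = h·b³/12 with b = 35.0 mm (the shorter side).
I_min = 92.8×35.0³/12 = 3.316×10^5 mm⁴
I = 3.316×10^-7 m⁴
Required critical load P_cr = n·P = 3.8 × 73.0 = 277.4 kN = 2.774×10^5 N
From P_cr = π²EI/(K·L)²:  L = (1/K)·√(π²EI/P_cr) = (1/2)·√(π²×7.16×10^10×3.316×10^-7/2.774×10^5)
L = 0.460 m

L_max ≈ 0.460 m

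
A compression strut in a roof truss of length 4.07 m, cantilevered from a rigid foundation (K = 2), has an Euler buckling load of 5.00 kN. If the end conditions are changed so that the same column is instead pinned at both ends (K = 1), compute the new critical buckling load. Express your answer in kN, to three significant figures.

P_cr ∝ 1/K², so P_cr,new = P_cr,old × (K_old/K_new)² = 5.00 × (2/1)²
= 5.00 × 4.000 = 20.0 kN

P_cr ≈ 20.0 kN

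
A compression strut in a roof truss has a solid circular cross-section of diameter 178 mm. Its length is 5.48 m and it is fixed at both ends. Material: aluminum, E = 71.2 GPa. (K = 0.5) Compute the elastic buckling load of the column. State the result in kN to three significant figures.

I = πd⁴/64 = π×178⁴/64 = 4.928×10^7 mm⁴
I = 4.928×10^7 mm⁴ = 4.928×10^-5 m⁴
Effective length L_e = K·L = 0.5 × 5.48 = 2.740 m
P_cr = π²EI / L_e² = π² × 71.2×10⁹ × 4.928×10^-5 / 2.740² = 4.612×10^6 N

P_cr ≈ 4610 kN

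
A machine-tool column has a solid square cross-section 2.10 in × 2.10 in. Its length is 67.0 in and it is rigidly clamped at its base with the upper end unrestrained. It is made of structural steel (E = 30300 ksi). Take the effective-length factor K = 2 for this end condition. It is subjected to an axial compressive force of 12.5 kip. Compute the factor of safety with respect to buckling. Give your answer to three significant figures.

n ≈ 2.16

I = a⁴/12 = 2.10⁴/12 = 1.621 in⁴
Effective length L_e = K·L = 2 × 67.0 = 134.0 in
P_cr = π²EI / L_e² = π² × 30300×10³ × 1.621 / 134.0² = 2.699×10^4 lb
Factor of safety n = P_cr / P = 26.992 / 12.5 = 2.16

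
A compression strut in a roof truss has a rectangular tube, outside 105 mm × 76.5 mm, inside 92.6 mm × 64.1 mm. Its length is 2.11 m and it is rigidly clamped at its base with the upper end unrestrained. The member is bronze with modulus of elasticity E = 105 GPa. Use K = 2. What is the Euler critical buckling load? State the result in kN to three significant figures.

P_cr ≈ 110 kN

Weak-axis I_min = (h_o·b_o³ − h_i·b_i³)/12 with b_o = 76.5, b_i = 64.10 mm (shorter outer/inner sides).
I_min = (105×76.5³ − 92.60×64.10³)/12 = 1.885×10^6 mm⁴
I = 1.885×10^6 mm⁴ = 1.885×10^-6 m⁴
Effective length L_e = K·L = 2 × 2.11 = 4.220 m
P_cr = π²EI / L_e² = π² × 105×10⁹ × 1.885×10^-6 / 4.220² = 1.097×10^5 N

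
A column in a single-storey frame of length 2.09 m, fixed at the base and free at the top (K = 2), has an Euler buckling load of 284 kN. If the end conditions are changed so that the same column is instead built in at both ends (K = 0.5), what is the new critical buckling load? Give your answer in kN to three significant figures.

P_cr ∝ 1/K², so P_cr,new = P_cr,old × (K_old/K_new)² = 284 × (2/0.5)²
= 284 × 16.00 = 4540 kN

P_cr ≈ 4540 kN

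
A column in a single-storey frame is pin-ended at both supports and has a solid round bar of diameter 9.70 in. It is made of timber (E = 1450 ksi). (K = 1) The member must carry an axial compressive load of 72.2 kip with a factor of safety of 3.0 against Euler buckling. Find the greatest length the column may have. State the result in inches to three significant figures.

L_max ≈ 169 in

I = πd⁴/64 = π×9.70⁴/64 = 434.6 in⁴
Required critical load P_cr = n·P = 3.0 × 72.2 = 216.6 kip = 2.166×10^5 lb
From P_cr = π²EI/(K·L)²:  L = (1/K)·√(π²EI/P_cr) = (1/1)·√(π²×1.45×10^6×434.6/2.166×10^5)
L = 169 in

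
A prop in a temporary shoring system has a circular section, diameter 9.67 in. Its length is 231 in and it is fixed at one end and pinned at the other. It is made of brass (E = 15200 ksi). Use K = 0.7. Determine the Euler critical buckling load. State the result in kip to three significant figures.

I = πd⁴/64 = π×9.67⁴/64 = 429.2 in⁴
Effective length L_e = K·L = 0.7 × 231 = 161.7 in
P_cr = π²EI / L_e² = π² × 15200×10³ × 429.2 / 161.7² = 2.463×10^6 lb

P_cr ≈ 2460 kip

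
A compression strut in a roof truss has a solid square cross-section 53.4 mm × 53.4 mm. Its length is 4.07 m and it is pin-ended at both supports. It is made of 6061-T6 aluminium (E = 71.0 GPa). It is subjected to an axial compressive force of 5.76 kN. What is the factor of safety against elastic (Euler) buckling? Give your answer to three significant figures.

I = a⁴/12 = 53.4⁴/12 = 6.776×10^5 mm⁴
I = 6.776×10^5 mm⁴ = 6.776×10^-7 m⁴
Effective length L_e = K·L = 1 × 4.07 = 4.070 m
P_cr = π²EI / L_e² = π² × 71.0×10⁹ × 6.776×10^-7 / 4.070² = 2.867×10^4 N
Factor of safety n = P_cr / P = 28.665 / 5.76 = 4.98

n ≈ 4.98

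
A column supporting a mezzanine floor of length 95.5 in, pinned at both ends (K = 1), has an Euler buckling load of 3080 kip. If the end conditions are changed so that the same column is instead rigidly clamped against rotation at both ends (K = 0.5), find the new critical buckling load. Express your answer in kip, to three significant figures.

P_cr ∝ 1/K², so P_cr,new = P_cr,old × (K_old/K_new)² = 3080 × (1/0.5)²
= 3080 × 4.000 = 12300 kip

P_cr ≈ 12300 kip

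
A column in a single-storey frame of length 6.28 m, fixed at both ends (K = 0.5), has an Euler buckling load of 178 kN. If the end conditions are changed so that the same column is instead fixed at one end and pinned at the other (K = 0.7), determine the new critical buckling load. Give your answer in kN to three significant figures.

P_cr ≈ 90.8 kN

P_cr ∝ 1/K², so P_cr,new = P_cr,old × (K_old/K_new)² = 178 × (0.5/0.7)²
= 178 × 0.5102 = 90.8 kN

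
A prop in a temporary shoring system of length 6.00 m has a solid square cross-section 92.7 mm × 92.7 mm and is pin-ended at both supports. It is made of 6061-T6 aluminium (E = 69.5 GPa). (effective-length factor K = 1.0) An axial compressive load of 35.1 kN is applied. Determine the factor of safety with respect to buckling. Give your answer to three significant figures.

I = a⁴/12 = 92.7⁴/12 = 6.154×10^6 mm⁴
I = 6.154×10^6 mm⁴ = 6.154×10^-6 m⁴
Effective length L_e = K·L = 1 × 6.00 = 6.000 m
P_cr = π²EI / L_e² = π² × 69.5×10⁹ × 6.154×10^-6 / 6.000² = 1.173×10^5 N
Factor of safety n = P_cr / P = 117.25 / 35.1 = 3.34

n ≈ 3.34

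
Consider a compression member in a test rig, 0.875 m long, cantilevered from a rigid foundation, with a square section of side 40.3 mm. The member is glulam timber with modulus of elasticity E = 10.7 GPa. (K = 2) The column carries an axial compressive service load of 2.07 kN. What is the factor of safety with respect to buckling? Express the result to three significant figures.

n ≈ 3.66

I = a⁴/12 = 40.3⁴/12 = 2.198×10^5 mm⁴
I = 2.198×10^5 mm⁴ = 2.198×10^-7 m⁴
Effective length L_e = K·L = 2 × 0.875 = 1.750 m
P_cr = π²EI / L_e² = π² × 10.7×10⁹ × 2.198×10^-7 / 1.750² = 7.580×10^3 N
Factor of safety n = P_cr / P = 7.5796 / 2.07 = 3.66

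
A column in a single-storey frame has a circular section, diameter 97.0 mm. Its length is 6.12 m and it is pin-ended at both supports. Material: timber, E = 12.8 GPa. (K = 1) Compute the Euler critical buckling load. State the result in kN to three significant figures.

I = πd⁴/64 = π×97.0⁴/64 = 4.346×10^6 mm⁴
I = 4.346×10^6 mm⁴ = 4.346×10^-6 m⁴
Effective length L_e = K·L = 1 × 6.12 = 6.120 m
P_cr = π²EI / L_e² = π² × 12.8×10⁹ × 4.346×10^-6 / 6.120² = 1.466×10^4 N

P_cr ≈ 14.7 kN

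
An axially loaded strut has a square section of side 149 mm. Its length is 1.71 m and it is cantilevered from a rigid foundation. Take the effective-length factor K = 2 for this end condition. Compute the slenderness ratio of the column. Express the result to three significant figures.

I = a⁴/12 = 149⁴/12 = 4.107×10^7 mm⁴
A = 2.220×10^4 mm²;  r_min = √(I/A) = √(4.107×10^7/2.220×10^4) = 43.01 mm
L_e = K·L = 2 × 1.71 m = 3.420 m = 3420.0 mm
λ = L_e / r_min = 3420.0 / 43.01 = 79.5

λ ≈ 79.5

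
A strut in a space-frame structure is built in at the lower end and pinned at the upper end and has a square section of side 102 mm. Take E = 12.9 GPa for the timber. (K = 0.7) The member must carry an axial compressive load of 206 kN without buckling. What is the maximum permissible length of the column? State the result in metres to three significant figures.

L_max ≈ 3.37 m

I = a⁴/12 = 102⁴/12 = 9.020×10^6 mm⁴
I = 9.020×10^-6 m⁴
At the buckling limit P_cr = P = 2.060×10^5 N
From P_cr = π²EI/(K·L)²:  L = (1/K)·√(π²EI/P_cr) = (1/0.7)·√(π²×1.29×10^10×9.020×10^-6/2.060×10^5)
L = 3.37 m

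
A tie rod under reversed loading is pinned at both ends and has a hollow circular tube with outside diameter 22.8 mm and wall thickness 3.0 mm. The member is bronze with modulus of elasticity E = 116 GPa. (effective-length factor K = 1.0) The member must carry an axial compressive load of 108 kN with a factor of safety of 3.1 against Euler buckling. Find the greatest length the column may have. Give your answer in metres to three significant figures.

Inner diameter d_i = 22.8 − 2×3.0 = 16.80 mm
I = π(d_o⁴ − d_i⁴)/64 = π(22.8⁴ − 16.80⁴)/64 = 9.355×10^3 mm⁴
I = 9.355×10^-9 m⁴
Required critical load P_cr = n·P = 3.1 × 108 = 334.8 kN = 3.348×10^5 N
From P_cr = π²EI/(K·L)²:  L = (1/K)·√(π²EI/P_cr) = (1/1)·√(π²×1.16×10^11×9.355×10^-9/3.348×10^5)
L = 0.179 m

L_max ≈ 0.179 m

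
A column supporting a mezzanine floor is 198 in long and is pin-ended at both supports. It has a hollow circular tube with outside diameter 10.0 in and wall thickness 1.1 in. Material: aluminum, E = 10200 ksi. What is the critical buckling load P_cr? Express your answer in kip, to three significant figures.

Inner diameter d_i = 10.0 − 2×1.1 = 7.800 in
I = π(d_o⁴ − d_i⁴)/64 = π(10.0⁴ − 7.800⁴)/64 = 309.2 in⁴
Effective length L_e = K·L = 1 × 198 = 198.0 in
P_cr = π²EI / L_e² = π² × 10200×10³ × 309.2 / 198.0² = 7.939×10^5 lb

P_cr ≈ 794 kip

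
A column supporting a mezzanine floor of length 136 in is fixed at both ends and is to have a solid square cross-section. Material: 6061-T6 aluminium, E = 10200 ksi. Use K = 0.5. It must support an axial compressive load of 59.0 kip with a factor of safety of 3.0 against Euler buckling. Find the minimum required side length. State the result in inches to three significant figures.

Required P_cr = n·P = 3.0 × 59.0 = 177.0 kip
L_e = K·L = 0.5 × 136 = 68.00 in
Required I = P_cr·L_e²/(π²E) = 1.770×10^5 × 68.00² / (π² × 1.02×10^7) = 8.130 in⁴
Solid square: I = a⁴/12  ⇒  a = (12I)^(1/4) = (12×8.130)^(1/4) = 3.14 in

a ≈ 3.14 in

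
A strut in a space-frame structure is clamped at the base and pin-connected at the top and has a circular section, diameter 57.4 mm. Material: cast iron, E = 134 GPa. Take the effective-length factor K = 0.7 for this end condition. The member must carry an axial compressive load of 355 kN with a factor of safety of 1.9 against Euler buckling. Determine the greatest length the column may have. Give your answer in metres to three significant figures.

I = πd⁴/64 = π×57.4⁴/64 = 5.329×10^5 mm⁴
I = 5.329×10^-7 m⁴
Required critical load P_cr = n·P = 1.9 × 355 = 674.5 kN = 6.745×10^5 N
From P_cr = π²EI/(K·L)²:  L = (1/K)·√(π²EI/P_cr) = (1/0.7)·√(π²×1.34×10^11×5.329×10^-7/6.745×10^5)
L = 1.46 m

L_max ≈ 1.46 m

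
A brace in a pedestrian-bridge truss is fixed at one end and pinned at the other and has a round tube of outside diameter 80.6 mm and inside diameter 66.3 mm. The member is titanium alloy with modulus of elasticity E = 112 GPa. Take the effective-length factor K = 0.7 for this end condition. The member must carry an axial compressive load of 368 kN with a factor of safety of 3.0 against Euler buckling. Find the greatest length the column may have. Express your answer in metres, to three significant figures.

d_o = 80.6 mm, d_i = 66.3 mm
I = π(d_o⁴ − d_i⁴)/64 = π(80.6⁴ − 66.30⁴)/64 = 1.123×10^6 mm⁴
I = 1.123×10^-6 m⁴
Required critical load P_cr = n·P = 3.0 × 368 = 1104 kN = 1.104×10^6 N
From P_cr = π²EI/(K·L)²:  L = (1/K)·√(π²EI/P_cr) = (1/0.7)·√(π²×1.12×10^11×1.123×10^-6/1.104×10^6)
L = 1.51 m

L_max ≈ 1.51 m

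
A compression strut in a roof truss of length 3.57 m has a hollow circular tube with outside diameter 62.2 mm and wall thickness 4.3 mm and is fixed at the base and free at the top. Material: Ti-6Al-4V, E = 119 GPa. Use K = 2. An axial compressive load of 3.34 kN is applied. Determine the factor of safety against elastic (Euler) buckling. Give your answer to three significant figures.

Inner diameter d_i = 62.2 − 2×4.3 = 53.60 mm
I = π(d_o⁴ − d_i⁴)/64 = π(62.2⁴ − 53.60⁴)/64 = 3.296×10^5 mm⁴
I = 3.296×10^5 mm⁴ = 3.296×10^-7 m⁴
Effective length L_e = K·L = 2 × 3.57 = 7.140 m
P_cr = π²EI / L_e² = π² × 119×10⁹ × 3.296×10^-7 / 7.140² = 7.593×10^3 N
Factor of safety n = P_cr / P = 7.5928 / 3.34 = 2.27

n ≈ 2.27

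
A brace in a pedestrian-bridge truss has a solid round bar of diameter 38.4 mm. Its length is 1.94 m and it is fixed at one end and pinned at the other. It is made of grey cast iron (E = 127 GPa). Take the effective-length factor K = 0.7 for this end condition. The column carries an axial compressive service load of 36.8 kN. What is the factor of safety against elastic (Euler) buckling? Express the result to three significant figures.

n ≈ 1.97

I = πd⁴/64 = π×38.4⁴/64 = 1.067×10^5 mm⁴
I = 1.067×10^5 mm⁴ = 1.067×10^-7 m⁴
Effective length L_e = K·L = 0.7 × 1.94 = 1.358 m
P_cr = π²EI / L_e² = π² × 127×10⁹ × 1.067×10^-7 / 1.358² = 7.254×10^4 N
Factor of safety n = P_cr / P = 72.544 / 36.8 = 1.97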